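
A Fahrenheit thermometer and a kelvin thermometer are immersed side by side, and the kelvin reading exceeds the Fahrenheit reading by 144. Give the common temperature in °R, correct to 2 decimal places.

Let x be the Fahrenheit reading; then the kelvin reading is 5/9·x + 255.372.
(5/9·x + 255.372) - x = 144  ⇒  (-4/9)·x = -111.372  ⇒  x = 250.5875°F.
In Celsius: (250.5875 - 32) × 5/9 = 121.4375°C.
In Rankine: 121.4375 × 1.8 + 491.67 = 710.26°R.

710.26°R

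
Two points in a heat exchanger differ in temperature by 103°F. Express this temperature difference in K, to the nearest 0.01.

Only the scale ratio 5/9 matters for a change in temperature.
103 × 5/9 = 57.22.

57.22 K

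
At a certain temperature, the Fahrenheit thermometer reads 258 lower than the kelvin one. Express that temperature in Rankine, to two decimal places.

Let x be the kelvin reading; then the Fahrenheit reading is 1.8·x - 459.67.
(1.8·x - 459.67) - x = -258  ⇒  (0.8)·x = 201.67  ⇒  x = 252.0875 K.
In Celsius: 252.0875 - 273.15 = -21.0625°C.
In Rankine: -21.0625 × 1.8 + 491.67 = 453.76°R.

453.76°R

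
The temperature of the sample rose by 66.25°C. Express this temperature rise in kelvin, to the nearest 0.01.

66.25 K

Celsius and kelvin degrees are the same size, so the interval is unchanged: 66.25.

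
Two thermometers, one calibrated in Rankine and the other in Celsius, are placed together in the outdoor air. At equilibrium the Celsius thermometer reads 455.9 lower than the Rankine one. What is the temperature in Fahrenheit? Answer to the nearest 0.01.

-48.48°F

Let x be the Rankine reading; then the Celsius reading is 5/9·x - 273.15.
(5/9·x - 273.15) - x = -455.9  ⇒  (-4/9)·x = -182.75  ⇒  x = 411.1875°R.
In Celsius: (411.1875 - 491.67) × 5/9 = -44.7125°C.
In Fahrenheit: -44.7125 × 1.8 + 32 = -48.48°F.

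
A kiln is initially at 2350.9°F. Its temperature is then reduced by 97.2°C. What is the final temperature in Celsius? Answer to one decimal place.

Initial temperature in Celsius: (2350.9 - 32) × 5/9 = 1288.2778°C.
Final Celsius temperature: 1288.2778 - 97.2000 = 1191.0778°C.

1191.1°C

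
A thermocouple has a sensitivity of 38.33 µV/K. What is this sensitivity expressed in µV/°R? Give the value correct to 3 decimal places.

The quantity depends on a temperature interval, so only the ratio of degree sizes applies; the offset between the scales is irrelevant.
A change of 1°R is a change of 5/9 K, so per °R the value is 38.33 × 5/9 = 21.294.

21.294 µV/°R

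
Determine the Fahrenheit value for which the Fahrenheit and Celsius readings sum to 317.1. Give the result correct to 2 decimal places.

Let F be the Fahrenheit reading. The Celsius reading is C = 5/9·F - 17.7778.
Require F + C = 317.1: (14/9)·F - 17.7778 = 317.1.
F = (317.1 + 17.7778) / (14/9) = 215.28.

215.28°F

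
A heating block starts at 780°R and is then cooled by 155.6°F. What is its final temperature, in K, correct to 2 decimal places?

346.89 K

Initial temperature in Celsius: (780 - 491.67) × 5/9 = 160.1833°C.
The 155.6°F change is an interval, so only the factor 5/9 applies: -155.6 × 5/9 = -86.4444°C.
Final Celsius temperature: 160.1833 - 86.4444 = 73.7389°C.
In kelvin: 73.7389 + 273.15 = 346.89 K.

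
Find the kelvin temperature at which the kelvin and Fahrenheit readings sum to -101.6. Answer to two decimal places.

127.88 K

Let K be the kelvin reading. The Fahrenheit reading is F = 1.8·K - 459.67.
Require K + F = -101.6: (2.8)·K - 459.67 = -101.6.
K = (-101.6 + 459.67) / (2.8) = 127.88.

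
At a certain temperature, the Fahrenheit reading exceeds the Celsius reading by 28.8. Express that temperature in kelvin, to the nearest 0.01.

Let x be the Fahrenheit reading; then the Celsius reading is 5/9·x - 17.7778.
(5/9·x - 17.7778) - x = -28.8  ⇒  (-4/9)·x = -11.0222  ⇒  x = 24.8000°F.
In Celsius: (24.8 - 32) × 5/9 = -4.0000°C.
In kelvin: -4.0000 + 273.15 = 269.15 K.

269.15 K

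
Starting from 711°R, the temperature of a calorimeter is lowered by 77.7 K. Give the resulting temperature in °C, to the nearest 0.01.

44.15°C

Initial temperature in Celsius: (711 - 491.67) × 5/9 = 121.8500°C.
The 77.7 K change is an interval; Kelvin and Celsius degrees are the same size, so ΔC = -77.7°C.
Final Celsius temperature: 121.8500 - 77.7000 = 44.1500°C.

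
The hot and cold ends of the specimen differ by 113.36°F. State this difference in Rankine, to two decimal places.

Fahrenheit and Rankine degrees are the same size, so the interval is unchanged: 113.36.

113.36°R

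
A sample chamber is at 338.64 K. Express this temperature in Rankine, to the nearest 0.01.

In Celsius: 338.64 - 273.15 = 65.4900°C.
In Rankine: 65.4900 × 1.8 + 491.67 = 609.55°R.

609.55°R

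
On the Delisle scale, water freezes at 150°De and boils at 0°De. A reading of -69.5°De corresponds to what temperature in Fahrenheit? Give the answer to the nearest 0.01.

295.40°F

Linear interpolation between the fixed points: C = (-69.5 - 150) × 100 / (0 - 150) = 146.3333°C.
Then 146.3333 × 1.8 + 32 = 295.40°F.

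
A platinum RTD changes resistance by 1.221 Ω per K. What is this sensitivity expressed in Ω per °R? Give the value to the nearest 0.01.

Since only a temperature interval is involved, the additive offset between the scales drops out.
A change of 1°R is a change of 5/9 K, so per °R the value is 1.221 × 5/9 = 0.68.

0.68 Ω per °R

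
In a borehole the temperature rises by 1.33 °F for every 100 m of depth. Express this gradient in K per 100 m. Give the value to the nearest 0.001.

The quantity depends on a temperature interval, so only the ratio of degree sizes applies; the offset between the scales is irrelevant.
A change of 1°F is a change of 5/9 K, so 1.33 × 5/9 = 0.739.

0.739 K/100 m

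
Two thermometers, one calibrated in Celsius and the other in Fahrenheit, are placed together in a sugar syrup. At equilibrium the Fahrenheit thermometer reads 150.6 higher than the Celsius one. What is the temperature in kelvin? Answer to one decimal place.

421.4 K

Let x be the Celsius reading; then the Fahrenheit reading is 1.8·x + 32.
(1.8·x + 32) - x = 150.6  ⇒  (0.8)·x = 118.6  ⇒  x = 148.2500°C.
In kelvin: 148.2500 + 273.15 = 421.4 K.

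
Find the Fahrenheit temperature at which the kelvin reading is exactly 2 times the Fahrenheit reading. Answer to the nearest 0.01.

176.80°F

Let F be the Fahrenheit reading. The kelvin reading is K = 5/9·F + 255.372.
Require K = 2·F: 5/9·F + 255.372 = 2·F.
(-13/9)·F = -255.372  ⇒  F = 176.80.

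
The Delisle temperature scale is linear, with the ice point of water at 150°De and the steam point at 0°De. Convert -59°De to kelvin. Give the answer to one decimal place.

Linear interpolation between the fixed points: C = (-59 - 150) × 100 / (0 - 150) = 139.3333°C.
Then 139.3333 + 273.15 = 412.5 K.

412.5 K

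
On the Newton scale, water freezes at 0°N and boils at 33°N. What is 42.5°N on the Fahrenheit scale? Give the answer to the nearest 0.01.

263.82°F

Linear interpolation between the fixed points: C = (42.5 - 0) × 100 / (33 - 0) = 128.7879°C.
Then 128.7879 × 1.8 + 32 = 263.82°F.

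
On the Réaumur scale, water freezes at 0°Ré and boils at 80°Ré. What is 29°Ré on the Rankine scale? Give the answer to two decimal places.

Linear interpolation between the fixed points: C = (29 - 0) × 100 / (80 - 0) = 36.2500°C.
Then 36.2500 × 1.8 + 491.67 = 556.92°R.

556.92°R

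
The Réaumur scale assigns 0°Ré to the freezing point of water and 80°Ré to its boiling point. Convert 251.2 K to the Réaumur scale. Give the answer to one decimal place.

-17.6°Ré

First in Celsius: 251.2 - 273.15 = -21.9500°C.
Linearly onto the Réaumur scale: 0 + (-21.9500 / 100) × (80 - 0) = -17.6°Ré.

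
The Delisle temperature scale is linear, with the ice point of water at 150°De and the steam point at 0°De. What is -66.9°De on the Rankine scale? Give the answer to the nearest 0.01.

751.95°R

Linear interpolation between the fixed points: C = (-66.9 - 150) × 100 / (0 - 150) = 144.6000°C.
Then 144.6000 × 1.8 + 491.67 = 751.95°R.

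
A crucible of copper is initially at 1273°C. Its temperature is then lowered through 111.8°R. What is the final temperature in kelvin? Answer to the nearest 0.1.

1484.0 K

The 111.8°R change is an interval, so only the factor 5/9 applies: -111.8 × 5/9 = -62.1111°C.
Final Celsius temperature: 1273.0000 - 62.1111 = 1210.8889°C.
In kelvin: 1210.8889 + 273.15 = 1484.0 K.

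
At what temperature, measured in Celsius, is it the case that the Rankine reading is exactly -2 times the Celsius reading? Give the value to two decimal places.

-129.39°C

Let C be the Celsius reading. The Rankine reading is R = 1.8·C + 491.67.
Require R = -2·C: 1.8·C + 491.67 = -2·C.
(3.8)·C = -491.67  ⇒  C = -129.39.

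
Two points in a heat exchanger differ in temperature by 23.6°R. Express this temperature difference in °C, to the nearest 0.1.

13.1°C

An interval of 1°R corresponds to 5/9°C.
23.6 × 5/9 = 13.1.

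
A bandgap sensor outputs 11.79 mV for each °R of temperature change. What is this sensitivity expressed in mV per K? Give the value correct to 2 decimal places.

Since only a temperature interval is involved, the additive offset between the scales drops out.
A change of 1 K is a change of 1.8°R, so per K the value is 11.79 × 1.8 = 21.22.

21.22 mV per K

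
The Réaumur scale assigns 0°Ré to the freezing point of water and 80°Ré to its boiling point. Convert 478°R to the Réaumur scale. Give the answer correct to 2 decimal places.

First in Celsius: (478 - 491.67) × 5/9 = -7.5944°C.
Linearly onto the Réaumur scale: 0 + (-7.5944 / 100) × (80 - 0) = -6.08°Ré.

-6.08°Ré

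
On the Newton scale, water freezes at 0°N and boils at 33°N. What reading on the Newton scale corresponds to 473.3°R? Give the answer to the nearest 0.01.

-3.37°N

First in Celsius: (473.3 - 491.67) × 5/9 = -10.2056°C.
Linearly onto the Newton scale: 0 + (-10.2056 / 100) × (33 - 0) = -3.37°N.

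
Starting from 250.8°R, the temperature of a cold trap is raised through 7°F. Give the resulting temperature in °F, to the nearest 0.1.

-201.9°F

Initial temperature in Celsius: (250.8 - 491.67) × 5/9 = -133.8167°C.
The 7°F change is an interval, so only the factor 5/9 applies: +7 × 5/9 = +3.8889°C.
Final Celsius temperature: -133.8167 + 3.8889 = -129.9278°C.
In Fahrenheit: -129.9278 × 1.8 + 32 = -201.9°F.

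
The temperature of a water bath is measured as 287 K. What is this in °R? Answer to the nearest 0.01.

516.60°R

In Celsius: 287 - 273.15 = 13.8500°C.
In Rankine: 13.8500 × 1.8 + 491.67 = 516.60°R.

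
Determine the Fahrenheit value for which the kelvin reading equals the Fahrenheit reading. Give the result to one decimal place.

Let F be the Fahrenheit reading. The kelvin reading is K = 5/9·F + 255.372.
Set K = F: 5/9·F + 255.372 = F.
(-4/9)·F = -255.372  ⇒  F = 574.6.

574.6°F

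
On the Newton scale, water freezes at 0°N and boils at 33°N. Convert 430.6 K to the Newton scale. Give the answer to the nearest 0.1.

First in Celsius: 430.6 - 273.15 = 157.4500°C.
Linearly onto the Newton scale: 0 + (157.4500 / 100) × (33 - 0) = 52.0°N.

52.0°N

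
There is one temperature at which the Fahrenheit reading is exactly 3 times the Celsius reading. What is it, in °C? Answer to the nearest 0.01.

26.67°C

Let C be the Celsius reading. The Fahrenheit reading is F = 1.8·C + 32.
Require F = 3·C: 1.8·C + 32 = 3·C.
(-1.2)·C = -32  ⇒  C = 26.67.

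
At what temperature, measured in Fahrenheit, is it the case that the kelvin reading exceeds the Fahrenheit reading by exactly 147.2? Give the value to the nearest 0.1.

Let F be the Fahrenheit reading. The kelvin reading is K = 5/9·F + 255.372.
Require K - F = 147.2: (-4/9)·F + 255.372 = 147.2.
F = (147.2 - 255.372) / (-4/9) = 243.4.

243.4°F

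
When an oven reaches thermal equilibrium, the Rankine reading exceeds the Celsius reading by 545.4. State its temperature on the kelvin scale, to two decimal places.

Let x be the Celsius reading; then the Rankine reading is 1.8·x + 491.67.
(1.8·x + 491.67) - x = 545.4  ⇒  (0.8)·x = 53.73  ⇒  x = 67.1625°C.
In kelvin: 67.1625 + 273.15 = 340.31 K.

340.31 K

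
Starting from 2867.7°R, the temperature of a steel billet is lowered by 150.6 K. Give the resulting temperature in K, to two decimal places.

1442.57 K

Initial temperature in Celsius: (2867.7 - 491.67) × 5/9 = 1320.0167°C.
The 150.6 K change is an interval; Kelvin and Celsius degrees are the same size, so ΔC = -150.6°C.
Final Celsius temperature: 1320.0167 - 150.6000 = 1169.4167°C.
In kelvin: 1169.4167 + 273.15 = 1442.57 K.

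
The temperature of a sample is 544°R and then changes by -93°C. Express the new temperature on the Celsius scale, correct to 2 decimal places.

-63.93°C

Initial temperature in Celsius: (544 - 491.67) × 5/9 = 29.0722°C.
Final Celsius temperature: 29.0722 - 93.0000 = -63.9278°C.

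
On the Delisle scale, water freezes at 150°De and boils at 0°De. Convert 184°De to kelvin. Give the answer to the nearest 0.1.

Linear interpolation between the fixed points: C = (184 - 150) × 100 / (0 - 150) = -22.6667°C.
Then -22.6667 + 273.15 = 250.5 K.

250.5 K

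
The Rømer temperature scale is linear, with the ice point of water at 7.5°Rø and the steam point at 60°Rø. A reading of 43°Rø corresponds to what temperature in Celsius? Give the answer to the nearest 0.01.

67.62°C

Linear interpolation between the fixed points: C = (43 - 7.5) × 100 / (60 - 7.5) = 67.6190°C.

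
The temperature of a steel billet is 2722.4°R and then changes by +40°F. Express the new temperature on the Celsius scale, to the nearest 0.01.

Initial temperature in Celsius: (2722.4 - 491.67) × 5/9 = 1239.2944°C.
The 40°F change is an interval, so only the factor 5/9 applies: +40 × 5/9 = +22.2222°C.
Final Celsius temperature: 1239.2944 + 22.2222 = 1261.5167°C.

1261.52°C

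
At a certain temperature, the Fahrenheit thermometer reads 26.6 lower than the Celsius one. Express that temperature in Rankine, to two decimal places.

359.82°R

Let x be the Celsius reading; then the Fahrenheit reading is 1.8·x + 32.
(1.8·x + 32) - x = -26.6  ⇒  (0.8)·x = -58.6  ⇒  x = -73.2500°C.
In Rankine: -73.2500 × 1.8 + 491.67 = 359.82°R.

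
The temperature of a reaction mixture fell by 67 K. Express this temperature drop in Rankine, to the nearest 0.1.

120.6°R

For a temperature interval the offset drops out; only the factor 1.8 applies.
67 × 1.8 = 120.6.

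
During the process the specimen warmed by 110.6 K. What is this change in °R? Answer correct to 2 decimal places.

Only the scale ratio 1.8 matters for a change in temperature.
110.6 × 1.8 = 199.08.

199.08°R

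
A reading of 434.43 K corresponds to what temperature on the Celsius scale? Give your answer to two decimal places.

161.28°C

In Celsius: 434.43 - 273.15 = 161.2800°C.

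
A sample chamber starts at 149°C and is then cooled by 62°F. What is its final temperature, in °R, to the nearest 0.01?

The 62°F change is an interval, so only the factor 5/9 applies: -62 × 5/9 = -34.4444°C.
Final Celsius temperature: 149.0000 - 34.4444 = 114.5556°C.
In Rankine: 114.5556 × 1.8 + 491.67 = 697.87°R.

697.87°R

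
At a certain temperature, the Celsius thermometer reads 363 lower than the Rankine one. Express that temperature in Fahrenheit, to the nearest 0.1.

-257.5°F

Let x be the Rankine reading; then the Celsius reading is 5/9·x - 273.15.
(5/9·x - 273.15) - x = -363  ⇒  (-4/9)·x = -89.85  ⇒  x = 202.1625°R.
In Celsius: (202.1625 - 491.67) × 5/9 = -160.8375°C.
In Fahrenheit: -160.8375 × 1.8 + 32 = -257.5°F.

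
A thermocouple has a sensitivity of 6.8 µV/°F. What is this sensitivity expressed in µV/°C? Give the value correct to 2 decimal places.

12.24 µV/°C

Since only a temperature interval is involved, the additive offset between the scales drops out.
A change of 1°C is a change of 1.8°F, so per °C the value is 6.8 × 1.8 = 12.24.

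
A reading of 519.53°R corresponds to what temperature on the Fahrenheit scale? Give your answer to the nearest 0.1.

In Celsius: (519.53 - 491.67) × 5/9 = 15.4778°C.
In Fahrenheit: 15.4778 × 1.8 + 32 = 59.9°F.

59.9°F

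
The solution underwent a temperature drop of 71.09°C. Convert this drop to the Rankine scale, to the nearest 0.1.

For a temperature interval the offset drops out; only the factor 1.8 applies.
71.09 × 1.8 = 128.0.

128.0°R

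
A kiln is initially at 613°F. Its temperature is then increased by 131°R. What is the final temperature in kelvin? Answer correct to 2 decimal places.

668.71 K

Initial temperature in Celsius: (613 - 32) × 5/9 = 322.7778°C.
The 131°R change is an interval, so only the factor 5/9 applies: +131 × 5/9 = +72.7778°C.
Final Celsius temperature: 322.7778 + 72.7778 = 395.5556°C.
In kelvin: 395.5556 + 273.15 = 668.71 K.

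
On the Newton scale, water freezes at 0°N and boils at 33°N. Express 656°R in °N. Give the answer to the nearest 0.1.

30.1°N

First in Celsius: (656 - 491.67) × 5/9 = 91.2944°C.
Linearly onto the Newton scale: 0 + (91.2944 / 100) × (33 - 0) = 30.1°N.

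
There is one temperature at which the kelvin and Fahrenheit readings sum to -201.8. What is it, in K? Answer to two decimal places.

Let K be the kelvin reading. The Fahrenheit reading is F = 1.8·K - 459.67.
Require K + F = -201.8: (2.8)·K - 459.67 = -201.8.
K = (-201.8 + 459.67) / (2.8) = 92.10.

92.10 K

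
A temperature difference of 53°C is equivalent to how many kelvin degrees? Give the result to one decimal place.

53.0 K

Celsius and kelvin degrees are the same size, so the interval is unchanged: 53.0.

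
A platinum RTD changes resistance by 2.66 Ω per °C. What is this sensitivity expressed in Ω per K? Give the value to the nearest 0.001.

Since only a temperature interval is involved, the additive offset between the scales drops out.
A change of 1 K is a change of 1°C, so per K the value is 2.66 × 1 = 2.660.

2.660 Ω per K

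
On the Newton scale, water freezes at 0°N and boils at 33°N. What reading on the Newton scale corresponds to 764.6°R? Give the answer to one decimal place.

50.0°N

First in Celsius: (764.6 - 491.67) × 5/9 = 151.6278°C.
Linearly onto the Newton scale: 0 + (151.6278 / 100) × (33 - 0) = 50.0°N.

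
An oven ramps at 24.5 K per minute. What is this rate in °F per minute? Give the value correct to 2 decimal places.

44.10 °F/minute

The quantity depends on a temperature interval, so only the ratio of degree sizes applies; the offset between the scales is irrelevant.
A change of 1 K is a change of 1.8°F, so 24.5 × 1.8 = 44.10.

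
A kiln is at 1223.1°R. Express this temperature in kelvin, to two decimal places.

679.50 K

In Celsius: (1223.1 - 491.67) × 5/9 = 406.3500°C.
In kelvin: 406.3500 + 273.15 = 679.50 K.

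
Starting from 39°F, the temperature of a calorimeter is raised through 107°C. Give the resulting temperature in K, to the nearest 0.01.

Initial temperature in Celsius: (39 - 32) × 5/9 = 3.8889°C.
Final Celsius temperature: 3.8889 + 107.0000 = 110.8889°C.
In kelvin: 110.8889 + 273.15 = 384.04 K.

384.04 K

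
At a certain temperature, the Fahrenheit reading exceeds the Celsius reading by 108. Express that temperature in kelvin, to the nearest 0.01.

Let x be the Fahrenheit reading; then the Celsius reading is 5/9·x - 17.7778.
(5/9·x - 17.7778) - x = -108  ⇒  (-4/9)·x = -90.2222  ⇒  x = 203.0000°F.
In Celsius: (203 - 32) × 5/9 = 95.0000°C.
In kelvin: 95.0000 + 273.15 = 368.15 K.

368.15 K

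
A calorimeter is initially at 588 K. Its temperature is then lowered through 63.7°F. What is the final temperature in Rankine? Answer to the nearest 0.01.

Initial temperature in Celsius: 588 - 273.15 = 314.8500°C.
The 63.7°F change is an interval, so only the factor 5/9 applies: -63.7 × 5/9 = -35.3889°C.
Final Celsius temperature: 314.8500 - 35.3889 = 279.4611°C.
In Rankine: 279.4611 × 1.8 + 491.67 = 994.70°R.

994.70°R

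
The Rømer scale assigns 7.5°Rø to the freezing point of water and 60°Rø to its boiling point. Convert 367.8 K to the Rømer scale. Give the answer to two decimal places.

57.19°Rø

First in Celsius: 367.8 - 273.15 = 94.6500°C.
Linearly onto the Rømer scale: 7.5 + (94.6500 / 100) × (60 - 7.5) = 57.19°Rø.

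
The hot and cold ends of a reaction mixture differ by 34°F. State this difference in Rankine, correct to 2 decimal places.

34.00°R

Fahrenheit and Rankine degrees are the same size, so the interval is unchanged: 34.00.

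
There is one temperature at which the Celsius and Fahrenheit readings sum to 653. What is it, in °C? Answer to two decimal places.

Let C be the Celsius reading. The Fahrenheit reading is F = 1.8·C + 32.
Require C + F = 653: (2.8)·C + 32 = 653.
C = (653 - 32) / (2.8) = 221.79.

221.79°C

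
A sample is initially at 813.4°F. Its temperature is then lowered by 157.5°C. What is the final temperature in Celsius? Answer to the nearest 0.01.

Initial temperature in Celsius: (813.4 - 32) × 5/9 = 434.1111°C.
Final Celsius temperature: 434.1111 - 157.5000 = 276.6111°C.

276.61°C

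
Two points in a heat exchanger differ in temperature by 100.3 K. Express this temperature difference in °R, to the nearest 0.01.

180.54°R

Only the scale ratio 1.8 matters for a change in temperature.
100.3 × 1.8 = 180.54.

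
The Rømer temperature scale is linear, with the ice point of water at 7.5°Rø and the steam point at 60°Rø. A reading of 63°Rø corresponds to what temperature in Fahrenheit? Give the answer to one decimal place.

Linear interpolation between the fixed points: C = (63 - 7.5) × 100 / (60 - 7.5) = 105.7143°C.
Then 105.7143 × 1.8 + 32 = 222.3°F.

222.3°F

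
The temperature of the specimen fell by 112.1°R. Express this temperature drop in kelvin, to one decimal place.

62.3 K

For a temperature interval the offset drops out; only the factor 5/9 applies.
112.1 × 5/9 = 62.3.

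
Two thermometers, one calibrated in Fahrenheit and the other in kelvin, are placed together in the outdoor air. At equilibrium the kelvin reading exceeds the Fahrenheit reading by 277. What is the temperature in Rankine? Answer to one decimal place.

411.0°R

Let x be the Fahrenheit reading; then the kelvin reading is 5/9·x + 255.372.
(5/9·x + 255.372) - x = 277  ⇒  (-4/9)·x = 21.6278  ⇒  x = -48.6625°F.
In Celsius: (-48.6625 - 32) × 5/9 = -44.8125°C.
In Rankine: -44.8125 × 1.8 + 491.67 = 411.0°R.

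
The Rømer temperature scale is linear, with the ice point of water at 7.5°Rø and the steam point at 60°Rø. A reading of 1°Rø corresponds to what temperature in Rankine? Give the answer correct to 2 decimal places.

Linear interpolation between the fixed points: C = (1 - 7.5) × 100 / (60 - 7.5) = -12.3810°C.
Then -12.3810 × 1.8 + 491.67 = 469.38°R.

469.38°R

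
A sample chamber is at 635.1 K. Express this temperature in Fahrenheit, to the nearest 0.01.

In Celsius: 635.1 - 273.15 = 361.9500°C.
In Fahrenheit: 361.9500 × 1.8 + 32 = 683.51°F.

683.51°F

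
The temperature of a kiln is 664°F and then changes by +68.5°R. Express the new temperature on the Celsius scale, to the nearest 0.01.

389.17°C

Initial temperature in Celsius: (664 - 32) × 5/9 = 351.1111°C.
The 68.5°R change is an interval, so only the factor 5/9 applies: +68.5 × 5/9 = +38.0556°C.
Final Celsius temperature: 351.1111 + 38.0556 = 389.1667°C.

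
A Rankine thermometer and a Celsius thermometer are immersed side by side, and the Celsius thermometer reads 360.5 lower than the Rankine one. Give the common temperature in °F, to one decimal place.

-263.1°F

Let x be the Rankine reading; then the Celsius reading is 5/9·x - 273.15.
(5/9·x - 273.15) - x = -360.5  ⇒  (-4/9)·x = -87.35  ⇒  x = 196.5375°R.
In Celsius: (196.5375 - 491.67) × 5/9 = -163.9625°C.
In Fahrenheit: -163.9625 × 1.8 + 32 = -263.1°F.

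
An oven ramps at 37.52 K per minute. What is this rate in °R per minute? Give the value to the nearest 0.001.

Since only a temperature interval is involved, the additive offset between the scales drops out.
A change of 1 K is a change of 1.8°R, so 37.52 × 1.8 = 67.536.

67.536 °R/minute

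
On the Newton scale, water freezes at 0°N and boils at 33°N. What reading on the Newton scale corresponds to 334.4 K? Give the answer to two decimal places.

First in Celsius: 334.4 - 273.15 = 61.2500°C.
Linearly onto the Newton scale: 0 + (61.2500 / 100) × (33 - 0) = 20.21°N.

20.21°N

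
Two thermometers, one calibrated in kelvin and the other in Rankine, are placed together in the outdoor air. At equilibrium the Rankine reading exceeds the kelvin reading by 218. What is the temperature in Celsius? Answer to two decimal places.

-0.65°C

Let x be the kelvin reading; then the Rankine reading is 1.8·x.
(1.8·x) - x = 218  ⇒  (0.8)·x = 218  ⇒  x = 272.5000 K.
In Celsius: 272.5 - 273.15 = -0.65°C.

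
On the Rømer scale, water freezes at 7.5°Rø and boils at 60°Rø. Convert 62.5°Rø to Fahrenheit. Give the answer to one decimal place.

220.6°F

Linear interpolation between the fixed points: C = (62.5 - 7.5) × 100 / (60 - 7.5) = 104.7619°C.
Then 104.7619 × 1.8 + 32 = 220.6°F.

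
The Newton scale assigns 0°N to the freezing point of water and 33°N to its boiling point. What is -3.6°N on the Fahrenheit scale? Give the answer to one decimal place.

Linear interpolation between the fixed points: C = (-3.6 - 0) × 100 / (33 - 0) = -10.9091°C.
Then -10.9091 × 1.8 + 32 = 12.4°F.

12.4°F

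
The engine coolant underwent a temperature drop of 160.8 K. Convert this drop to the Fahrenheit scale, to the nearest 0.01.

289.44°F

An interval of 1 K corresponds to 1.8°F.
160.8 × 1.8 = 289.44.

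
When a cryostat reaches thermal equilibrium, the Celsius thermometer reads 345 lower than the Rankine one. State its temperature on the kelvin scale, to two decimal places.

Let x be the Rankine reading; then the Celsius reading is 5/9·x - 273.15.
(5/9·x - 273.15) - x = -345  ⇒  (-4/9)·x = -71.85  ⇒  x = 161.6625°R.
In Celsius: (161.6625 - 491.67) × 5/9 = -183.3375°C.
In kelvin: -183.3375 + 273.15 = 89.81 K.

89.81 K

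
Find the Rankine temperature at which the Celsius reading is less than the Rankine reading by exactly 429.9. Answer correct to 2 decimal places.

Let R be the Rankine reading. The Celsius reading is C = 5/9·R - 273.15.
Require C - R = -429.9: (-4/9)·R - 273.15 = -429.9.
R = (-429.9 + 273.15) / (-4/9) = 352.69.

352.69°R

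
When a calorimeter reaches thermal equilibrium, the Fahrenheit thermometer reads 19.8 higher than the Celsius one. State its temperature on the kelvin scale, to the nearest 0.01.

257.90 K

Let x be the Celsius reading; then the Fahrenheit reading is 1.8·x + 32.
(1.8·x + 32) - x = 19.8  ⇒  (0.8)·x = -12.2  ⇒  x = -15.2500°C.
In kelvin: -15.2500 + 273.15 = 257.90 K.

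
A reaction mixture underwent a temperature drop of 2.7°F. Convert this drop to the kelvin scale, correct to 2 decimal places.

Only the scale ratio 5/9 matters for a change in temperature.
2.7 × 5/9 = 1.50.

1.50 K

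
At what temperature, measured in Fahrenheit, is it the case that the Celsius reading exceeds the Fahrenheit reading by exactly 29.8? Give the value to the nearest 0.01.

Let F be the Fahrenheit reading. The Celsius reading is C = 5/9·F - 17.7778.
Require C - F = 29.8: (-4/9)·F - 17.7778 = 29.8.
F = (29.8 + 17.7778) / (-4/9) = -107.05.

-107.05°F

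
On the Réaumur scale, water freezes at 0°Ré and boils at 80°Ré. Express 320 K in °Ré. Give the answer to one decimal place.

First in Celsius: 320 - 273.15 = 46.8500°C.
Linearly onto the Réaumur scale: 0 + (46.8500 / 100) × (80 - 0) = 37.5°Ré.

37.5°Ré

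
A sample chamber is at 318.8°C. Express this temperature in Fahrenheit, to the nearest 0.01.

In Fahrenheit: 318.8000 × 1.8 + 32 = 605.84°F.

605.84°F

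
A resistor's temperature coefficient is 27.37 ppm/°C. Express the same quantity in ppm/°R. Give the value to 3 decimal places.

15.206 ppm/°R

Since only a temperature interval is involved, the additive offset between the scales drops out.
A change of 1°R is a change of 5/9°C, so per °R the value is 27.37 × 5/9 = 15.206.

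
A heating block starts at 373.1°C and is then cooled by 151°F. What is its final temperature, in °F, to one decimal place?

The 151°F change is an interval, so only the factor 5/9 applies: -151 × 5/9 = -83.8889°C.
Final Celsius temperature: 373.1000 - 83.8889 = 289.2111°C.
In Fahrenheit: 289.2111 × 1.8 + 32 = 552.6°F.

552.6°F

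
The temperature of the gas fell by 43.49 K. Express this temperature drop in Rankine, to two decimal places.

78.28°R

Only the scale ratio 1.8 matters for a change in temperature.
43.49 × 1.8 = 78.28.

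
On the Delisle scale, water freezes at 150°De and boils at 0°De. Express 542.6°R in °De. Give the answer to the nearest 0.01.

First in Celsius: (542.6 - 491.67) × 5/9 = 28.2944°C.
Linearly onto the Delisle scale: 150 + (28.2944 / 100) × (0 - 150) = 107.56°De.

107.56°De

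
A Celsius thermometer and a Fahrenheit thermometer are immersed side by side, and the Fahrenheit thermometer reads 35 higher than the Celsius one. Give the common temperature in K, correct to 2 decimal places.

Let x be the Celsius reading; then the Fahrenheit reading is 1.8·x + 32.
(1.8·x + 32) - x = 35  ⇒  (0.8)·x = 3  ⇒  x = 3.7500°C.
In kelvin: 3.7500 + 273.15 = 276.90 K.

276.90 K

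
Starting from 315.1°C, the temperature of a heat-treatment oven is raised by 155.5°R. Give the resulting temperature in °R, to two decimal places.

1214.35°R

The 155.5°R change is an interval, so only the factor 5/9 applies: +155.5 × 5/9 = +86.3889°C.
Final Celsius temperature: 315.1000 + 86.3889 = 401.4889°C.
In Rankine: 401.4889 × 1.8 + 491.67 = 1214.35°R.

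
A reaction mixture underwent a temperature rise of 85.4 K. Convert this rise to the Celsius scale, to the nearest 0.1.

Kelvin and Celsius degrees are the same size, so the interval is unchanged: 85.4.

85.4°C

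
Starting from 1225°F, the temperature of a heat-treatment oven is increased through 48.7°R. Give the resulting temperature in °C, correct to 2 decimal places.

Initial temperature in Celsius: (1225 - 32) × 5/9 = 662.7778°C.
The 48.7°R change is an interval, so only the factor 5/9 applies: +48.7 × 5/9 = +27.0556°C.
Final Celsius temperature: 662.7778 + 27.0556 = 689.8333°C.

689.83°C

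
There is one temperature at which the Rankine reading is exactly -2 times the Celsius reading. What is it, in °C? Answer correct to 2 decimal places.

Let C be the Celsius reading. The Rankine reading is R = 1.8·C + 491.67.
Require R = -2·C: 1.8·C + 491.67 = -2·C.
(3.8)·C = -491.67  ⇒  C = -129.39.

-129.39°C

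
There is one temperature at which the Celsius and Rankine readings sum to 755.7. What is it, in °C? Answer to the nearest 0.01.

94.30°C

Let C be the Celsius reading. The Rankine reading is R = 1.8·C + 491.67.
Require C + R = 755.7: (2.8)·C + 491.67 = 755.7.
C = (755.7 - 491.67) / (2.8) = 94.30.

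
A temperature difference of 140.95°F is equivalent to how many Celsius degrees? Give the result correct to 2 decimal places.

78.31°C

Only the scale ratio 5/9 matters for a change in temperature.
140.95 × 5/9 = 78.31.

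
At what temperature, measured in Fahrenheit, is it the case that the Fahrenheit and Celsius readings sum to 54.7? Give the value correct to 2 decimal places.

46.59°F

Let F be the Fahrenheit reading. The Celsius reading is C = 5/9·F - 17.7778.
Require F + C = 54.7: (14/9)·F - 17.7778 = 54.7.
F = (54.7 + 17.7778) / (14/9) = 46.59.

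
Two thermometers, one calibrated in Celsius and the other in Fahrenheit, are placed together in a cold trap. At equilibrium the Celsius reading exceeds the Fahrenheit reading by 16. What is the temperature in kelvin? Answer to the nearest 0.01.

213.15 K

Let x be the Celsius reading; then the Fahrenheit reading is 1.8·x + 32.
(1.8·x + 32) - x = -16  ⇒  (0.8)·x = -48  ⇒  x = -60.0000°C.
In kelvin: -60.0000 + 273.15 = 213.15 K.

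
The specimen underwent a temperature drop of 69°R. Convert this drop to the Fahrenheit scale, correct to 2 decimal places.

69.00°F

Rankine and Fahrenheit degrees are the same size, so the interval is unchanged: 69.00.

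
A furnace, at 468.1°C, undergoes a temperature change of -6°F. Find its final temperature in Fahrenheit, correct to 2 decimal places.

The 6°F change is an interval, so only the factor 5/9 applies: -6 × 5/9 = -3.3333°C.
Final Celsius temperature: 468.1000 - 3.3333 = 464.7667°C.
In Fahrenheit: 464.7667 × 1.8 + 32 = 868.58°F.

868.58°F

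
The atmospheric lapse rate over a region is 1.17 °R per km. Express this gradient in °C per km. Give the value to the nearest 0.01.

0.65 °C/km

The quantity depends on a temperature interval, so only the ratio of degree sizes applies; the offset between the scales is irrelevant.
A change of 1°R is a change of 5/9°C, so 1.17 × 5/9 = 0.65.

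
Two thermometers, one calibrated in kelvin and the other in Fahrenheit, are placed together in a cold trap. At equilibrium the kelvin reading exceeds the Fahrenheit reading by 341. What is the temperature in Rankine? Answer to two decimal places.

267.01°R

Let x be the kelvin reading; then the Fahrenheit reading is 1.8·x - 459.67.
(1.8·x - 459.67) - x = -341  ⇒  (0.8)·x = 118.67  ⇒  x = 148.3375 K.
In Celsius: 148.3375 - 273.15 = -124.8125°C.
In Rankine: -124.8125 × 1.8 + 491.67 = 267.01°R.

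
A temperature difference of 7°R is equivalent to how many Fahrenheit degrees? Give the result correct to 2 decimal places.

7.00°F

Rankine and Fahrenheit degrees are the same size, so the interval is unchanged: 7.00.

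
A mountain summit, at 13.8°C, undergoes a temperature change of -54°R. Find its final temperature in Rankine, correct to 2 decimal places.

462.51°R

The 54°R change is an interval, so only the factor 5/9 applies: -54 × 5/9 = -30.0000°C.
Final Celsius temperature: 13.8000 - 30.0000 = -16.2000°C.
In Rankine: -16.2000 × 1.8 + 491.67 = 462.51°R.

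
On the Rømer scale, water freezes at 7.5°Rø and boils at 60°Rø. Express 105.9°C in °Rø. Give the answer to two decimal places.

Linearly onto the Rømer scale: 7.5 + (105.9000 / 100) × (60 - 7.5) = 63.10°Rø.

63.10°Rø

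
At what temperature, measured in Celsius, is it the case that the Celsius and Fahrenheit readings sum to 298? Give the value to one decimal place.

95.0°C

Let C be the Celsius reading. The Fahrenheit reading is F = 1.8·C + 32.
Require C + F = 298: (2.8)·C + 32 = 298.
C = (298 - 32) / (2.8) = 95.0.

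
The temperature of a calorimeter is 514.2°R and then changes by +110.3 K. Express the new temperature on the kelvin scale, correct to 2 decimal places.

Initial temperature in Celsius: (514.2 - 491.67) × 5/9 = 12.5167°C.
The 110.3 K change is an interval; Kelvin and Celsius degrees are the same size, so ΔC = +110.3°C.
Final Celsius temperature: 12.5167 + 110.3000 = 122.8167°C.
In kelvin: 122.8167 + 273.15 = 395.97 K.

395.97 K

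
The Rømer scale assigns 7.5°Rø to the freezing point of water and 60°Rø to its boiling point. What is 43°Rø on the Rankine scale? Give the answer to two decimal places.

613.38°R

Linear interpolation between the fixed points: C = (43 - 7.5) × 100 / (60 - 7.5) = 67.6190°C.
Then 67.6190 × 1.8 + 491.67 = 613.38°R.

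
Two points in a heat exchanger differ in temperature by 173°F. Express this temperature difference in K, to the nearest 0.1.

An interval of 1°F corresponds to 5/9 K.
173 × 5/9 = 96.1.

96.1 K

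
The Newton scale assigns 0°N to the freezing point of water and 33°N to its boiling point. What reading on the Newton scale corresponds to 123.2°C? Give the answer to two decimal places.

40.66°N

Linearly onto the Newton scale: 0 + (123.2000 / 100) × (33 - 0) = 40.66°N.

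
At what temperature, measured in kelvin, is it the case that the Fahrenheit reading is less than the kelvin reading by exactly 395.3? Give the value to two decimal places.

80.46 K

Let K be the kelvin reading. The Fahrenheit reading is F = 1.8·K - 459.67.
Require F - K = -395.3: (0.8)·K - 459.67 = -395.3.
K = (-395.3 + 459.67) / (0.8) = 80.46.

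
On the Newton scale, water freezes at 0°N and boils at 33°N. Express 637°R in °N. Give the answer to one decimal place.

26.6°N

First in Celsius: (637 - 491.67) × 5/9 = 80.7389°C.
Linearly onto the Newton scale: 0 + (80.7389 / 100) × (33 - 0) = 26.6°N.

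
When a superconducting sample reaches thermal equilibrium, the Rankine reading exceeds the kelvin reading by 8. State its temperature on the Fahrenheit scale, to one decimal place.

Let x be the Rankine reading; then the kelvin reading is 5/9·x.
(5/9·x) - x = -8  ⇒  (-4/9)·x = -8  ⇒  x = 18.0000°R.
In Celsius: (18 - 491.67) × 5/9 = -263.1500°C.
In Fahrenheit: -263.1500 × 1.8 + 32 = -441.7°F.

-441.7°F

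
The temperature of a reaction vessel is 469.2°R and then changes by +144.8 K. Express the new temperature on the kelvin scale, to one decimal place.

405.5 K

Initial temperature in Celsius: (469.2 - 491.67) × 5/9 = -12.4833°C.
The 144.8 K change is an interval; Kelvin and Celsius degrees are the same size, so ΔC = +144.8°C.
Final Celsius temperature: -12.4833 + 144.8000 = 132.3167°C.
In kelvin: 132.3167 + 273.15 = 405.5 K.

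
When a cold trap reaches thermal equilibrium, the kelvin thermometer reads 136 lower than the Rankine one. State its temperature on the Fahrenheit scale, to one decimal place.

-153.7°F

Let x be the Rankine reading; then the kelvin reading is 5/9·x.
(5/9·x) - x = -136  ⇒  (-4/9)·x = -136  ⇒  x = 306.0000°R.
In Celsius: (306 - 491.67) × 5/9 = -103.1500°C.
In Fahrenheit: -103.1500 × 1.8 + 32 = -153.7°F.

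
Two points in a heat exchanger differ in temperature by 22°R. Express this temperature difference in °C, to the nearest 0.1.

12.2°C

For a temperature interval the offset drops out; only the factor 5/9 applies.
22 × 5/9 = 12.2.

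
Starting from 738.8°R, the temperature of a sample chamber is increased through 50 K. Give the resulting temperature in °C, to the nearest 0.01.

187.29°C

Initial temperature in Celsius: (738.8 - 491.67) × 5/9 = 137.2944°C.
The 50 K change is an interval; Kelvin and Celsius degrees are the same size, so ΔC = +50°C.
Final Celsius temperature: 137.2944 + 50.0000 = 187.2944°C.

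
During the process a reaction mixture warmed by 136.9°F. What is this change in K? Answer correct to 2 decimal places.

76.06 K

For a temperature interval the offset drops out; only the factor 5/9 applies.
136.9 × 5/9 = 76.06.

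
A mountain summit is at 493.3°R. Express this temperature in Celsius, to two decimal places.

In Celsius: (493.3 - 491.67) × 5/9 = 0.9056°C.

0.91°C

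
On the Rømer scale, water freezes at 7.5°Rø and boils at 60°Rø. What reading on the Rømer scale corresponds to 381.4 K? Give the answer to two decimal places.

64.33°Rø

First in Celsius: 381.4 - 273.15 = 108.2500°C.
Linearly onto the Rømer scale: 7.5 + (108.2500 / 100) × (60 - 7.5) = 64.33°Rø.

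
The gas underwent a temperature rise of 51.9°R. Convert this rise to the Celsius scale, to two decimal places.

28.83°C

For a temperature interval the offset drops out; only the factor 5/9 applies.
51.9 × 5/9 = 28.83.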